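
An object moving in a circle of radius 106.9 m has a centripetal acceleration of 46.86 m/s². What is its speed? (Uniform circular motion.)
v = √(a_c × r) = √(46.86 × 106.9) = 70.78 m/s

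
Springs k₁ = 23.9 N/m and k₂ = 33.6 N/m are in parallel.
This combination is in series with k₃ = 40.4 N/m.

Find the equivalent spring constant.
k₁₂ = k₁ + k₂ = 57.5 N/m (parallel)
1/k_eq = 1/k₁₂ + 1/k₃ → k_eq = 23.73 N/m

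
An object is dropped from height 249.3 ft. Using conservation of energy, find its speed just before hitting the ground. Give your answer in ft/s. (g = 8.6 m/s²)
mgh = ½mv² → v = √(2gh) = √(2×8.6×75.99) = 36.15 m/s = 118.6 ft/s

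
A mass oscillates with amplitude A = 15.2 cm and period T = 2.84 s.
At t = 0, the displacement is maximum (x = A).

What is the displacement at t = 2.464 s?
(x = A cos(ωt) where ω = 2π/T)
ω = 2π/T = 2π/2.84 = 2.212 rad/s
x = A cos(ωt) = 15.2×cos(2.212×2.464) = 10.24 cm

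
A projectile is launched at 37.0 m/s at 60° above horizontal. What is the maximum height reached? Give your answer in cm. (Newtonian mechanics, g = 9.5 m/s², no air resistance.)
H = v₀²sin²(θ)/(2g) (with unit conversion) = 5404.0 cm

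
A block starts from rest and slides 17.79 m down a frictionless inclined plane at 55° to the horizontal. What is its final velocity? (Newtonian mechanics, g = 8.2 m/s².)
a = g sin(θ) = 8.2 × sin(55°) = 6.72 m/s²
v = √(2ad) = √(2 × 6.72 × 17.79) = 15.46 m/s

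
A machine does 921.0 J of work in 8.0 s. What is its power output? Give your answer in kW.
P = W/t = 921 J / 8 s = 115.1 W = 0.1151 kW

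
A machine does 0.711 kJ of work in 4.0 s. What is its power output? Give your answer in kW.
P = W/t = 711 J / 4 s = 177.8 W = 0.1777 kW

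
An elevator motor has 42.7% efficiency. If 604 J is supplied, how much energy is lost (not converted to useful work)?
W_out = η × W_in = 0.427×604 = 257.91 J
W_lost = W_in − W_out = 604 − 257.91 = 346.09 J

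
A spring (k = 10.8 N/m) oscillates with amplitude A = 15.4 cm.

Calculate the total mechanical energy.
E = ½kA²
E = ½kA² = ½×10.8×(0.154)² = 0.1281 J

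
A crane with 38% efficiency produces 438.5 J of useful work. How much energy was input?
W_in = W_out/η = 438.5/0.38 = 1153.9 J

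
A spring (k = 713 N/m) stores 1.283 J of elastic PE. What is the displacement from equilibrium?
PE = ½kx² → x = √(2PE/k) = √(2×1.283/713) = 0.05999 m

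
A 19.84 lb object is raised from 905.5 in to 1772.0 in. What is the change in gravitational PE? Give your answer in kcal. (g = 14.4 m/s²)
ΔPE = mg(h₂ − h₁) = 8.999 kg × 14.4 m/s² × (45.01 − 23) m = 2852 J = 0.6817 kcal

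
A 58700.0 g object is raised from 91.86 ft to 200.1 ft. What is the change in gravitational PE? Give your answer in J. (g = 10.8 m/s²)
ΔPE = mg(h₂ − h₁) = 58.7 kg × 10.8 m/s² × (60.99 − 28) m = 2.092e+04 J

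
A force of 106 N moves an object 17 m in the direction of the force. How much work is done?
W = Fd = 106×17 = 1802.0 J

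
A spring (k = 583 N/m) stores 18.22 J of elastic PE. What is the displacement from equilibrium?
PE = ½kx² → x = √(2PE/k) = √(2×18.22/583) = 0.25 m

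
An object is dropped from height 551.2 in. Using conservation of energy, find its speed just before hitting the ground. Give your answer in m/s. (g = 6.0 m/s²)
mgh = ½mv² → v = √(2gh) = √(2×6.0×14) = 12.96 m/s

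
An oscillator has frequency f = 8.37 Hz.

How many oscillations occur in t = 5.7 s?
n = f×t = 8.37×5.7 = 47.71 oscillations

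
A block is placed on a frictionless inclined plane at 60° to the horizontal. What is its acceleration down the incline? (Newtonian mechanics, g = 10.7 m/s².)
a = g sin(θ) = 10.7 × sin(60°) = 10.7 × 0.866 = 9.27 m/s²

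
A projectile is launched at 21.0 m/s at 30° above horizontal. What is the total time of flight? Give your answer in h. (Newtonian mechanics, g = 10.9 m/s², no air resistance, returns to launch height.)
T = 2v₀sin(θ)/g (with unit conversion) = 0.0005352 h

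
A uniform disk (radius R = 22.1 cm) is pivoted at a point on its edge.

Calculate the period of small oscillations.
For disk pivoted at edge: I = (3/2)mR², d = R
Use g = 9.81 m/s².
I/m = (3/2)R² = 0.07326 m²; d = R = 0.221 m
T = 2π√((3/2)R²/(gR)) = 2π√(3R/(2g)) = 1.155 s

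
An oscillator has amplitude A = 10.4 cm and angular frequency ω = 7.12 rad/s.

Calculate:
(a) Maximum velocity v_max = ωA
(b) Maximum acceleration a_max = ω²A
v_max = ωA = 7.12×0.104 = 0.7405 m/s
a_max = ω²A = 7.12²×0.104 = 5.272 m/s²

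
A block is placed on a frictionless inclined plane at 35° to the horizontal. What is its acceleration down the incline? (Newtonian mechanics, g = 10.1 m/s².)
a = g sin(θ) = 10.1 × sin(35°) = 10.1 × 0.5736 = 5.79 m/s²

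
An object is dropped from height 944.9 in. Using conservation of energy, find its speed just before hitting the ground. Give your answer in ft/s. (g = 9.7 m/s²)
mgh = ½mv² → v = √(2gh) = √(2×9.7×24) = 21.58 m/s = 70.79 ft/s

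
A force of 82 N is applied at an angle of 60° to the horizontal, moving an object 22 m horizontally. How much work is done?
W = Fd cosθ = 82×22×cos(60°) = 902.0 J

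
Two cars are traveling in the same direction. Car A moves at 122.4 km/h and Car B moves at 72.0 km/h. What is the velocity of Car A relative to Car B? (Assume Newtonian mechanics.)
v_rel = v_A - v_B = 122.4 - 72.0 = 50.4 km/h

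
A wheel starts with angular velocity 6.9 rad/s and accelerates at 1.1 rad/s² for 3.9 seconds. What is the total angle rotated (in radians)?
θ = ω₀t + ½αt² = 6.9×3.9 + ½×1.1×3.9² = 35.28 rad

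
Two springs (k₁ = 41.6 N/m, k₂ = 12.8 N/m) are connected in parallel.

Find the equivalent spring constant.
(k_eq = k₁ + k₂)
k_eq = k₁ + k₂ = 41.6 + 12.8 = 54.4 N/m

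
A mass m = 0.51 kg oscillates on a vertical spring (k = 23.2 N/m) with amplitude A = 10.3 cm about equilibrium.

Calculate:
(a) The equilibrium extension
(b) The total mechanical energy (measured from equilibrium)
x_eq = mg/k = 0.51×9.81/23.2 = 0.2157 m = 21.57 cm
E = ½kA² = ½×23.2×(0.103)² = 0.1231 J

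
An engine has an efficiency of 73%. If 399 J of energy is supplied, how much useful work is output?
W_out = η × W_in = 0.73 × 399 = 291.27 J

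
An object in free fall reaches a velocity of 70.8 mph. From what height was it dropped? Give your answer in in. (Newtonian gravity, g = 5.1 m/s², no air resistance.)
h = v²/(2g) (with unit conversion) = 3867.0 in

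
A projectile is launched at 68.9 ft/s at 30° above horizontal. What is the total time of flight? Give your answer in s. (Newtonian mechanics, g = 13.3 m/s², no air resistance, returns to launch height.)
T = 2v₀sin(θ)/g (with unit conversion) = 1.579 s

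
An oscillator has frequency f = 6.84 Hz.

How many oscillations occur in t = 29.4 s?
n = f×t = 6.84×29.4 = 201.1 oscillations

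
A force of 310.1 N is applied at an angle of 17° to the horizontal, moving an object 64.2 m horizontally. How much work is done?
W = Fd cosθ = 310.1×64.2×cos(17°) = 19039.0 J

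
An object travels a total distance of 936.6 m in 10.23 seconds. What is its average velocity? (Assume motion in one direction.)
v_avg = Δd / Δt = 936.6 / 10.23 = 91.55 m/s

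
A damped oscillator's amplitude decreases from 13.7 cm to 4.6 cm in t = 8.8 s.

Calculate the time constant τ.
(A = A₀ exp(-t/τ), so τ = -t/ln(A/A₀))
A/A₀ = 4.6/13.7 = 0.3358; ln(A/A₀) = -1.091
τ = −t/ln(A/A₀) = −8.8/-1.091 = 8.063 s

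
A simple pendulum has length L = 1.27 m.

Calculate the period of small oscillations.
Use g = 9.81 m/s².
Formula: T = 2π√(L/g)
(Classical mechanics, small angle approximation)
T = 2π√(L/g) = 2π√(1.27/9.81) = 2.261 s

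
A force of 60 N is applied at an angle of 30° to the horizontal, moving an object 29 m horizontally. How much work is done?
W = Fd cosθ = 60×29×cos(30°) = 1506.9 J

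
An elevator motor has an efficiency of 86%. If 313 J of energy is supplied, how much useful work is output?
W_out = η × W_in = 0.86 × 313 = 269.18 J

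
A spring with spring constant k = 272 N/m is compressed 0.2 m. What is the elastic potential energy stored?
PE = ½kx² = ½×272×0.2² = 5.44 J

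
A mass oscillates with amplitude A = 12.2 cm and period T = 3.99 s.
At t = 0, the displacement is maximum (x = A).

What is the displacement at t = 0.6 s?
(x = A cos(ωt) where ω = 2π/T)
ω = 2π/T = 2π/3.99 = 1.575 rad/s
x = A cos(ωt) = 12.2×cos(1.575×0.6) = 7.148 cm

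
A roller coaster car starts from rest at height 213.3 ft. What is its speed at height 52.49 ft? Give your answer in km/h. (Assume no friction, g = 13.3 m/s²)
mgh₁ = ½mv₂² + mgh₂ → v₂ = √(2g(h₁−h₂)) = √(2×13.3×(65.01−16)) = 36.11 m/s = 130.0 km/h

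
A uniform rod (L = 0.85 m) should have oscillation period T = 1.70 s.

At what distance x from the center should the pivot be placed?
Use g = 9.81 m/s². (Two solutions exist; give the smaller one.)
T = 2π√((L²/12 + x²)/(gx)). Let c = T²g/(4π²) = 0.7181.
x² − cx + L²/12 = 0 → x = (c − √(c² − L²/3))/2 = 0.09692 m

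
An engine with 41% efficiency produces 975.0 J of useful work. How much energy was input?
W_in = W_out/η = 975.0/0.41 = 2378.0 J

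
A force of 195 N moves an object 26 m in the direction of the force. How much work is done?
W = Fd = 195×26 = 5070.0 J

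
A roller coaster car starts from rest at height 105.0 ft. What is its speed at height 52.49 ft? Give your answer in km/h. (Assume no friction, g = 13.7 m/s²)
mgh₁ = ½mv₂² + mgh₂ → v₂ = √(2g(h₁−h₂)) = √(2×13.7×(32−16)) = 20.94 m/s = 75.39 km/h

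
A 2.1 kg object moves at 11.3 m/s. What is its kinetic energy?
KE = ½mv² = ½×2.1×11.3² = 134.0745 J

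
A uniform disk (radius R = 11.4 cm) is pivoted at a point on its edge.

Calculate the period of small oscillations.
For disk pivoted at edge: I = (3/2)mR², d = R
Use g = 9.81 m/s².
I/m = (3/2)R² = 0.01949 m²; d = R = 0.114 m
T = 2π√((3/2)R²/(gR)) = 2π√(3R/(2g)) = 0.8296 s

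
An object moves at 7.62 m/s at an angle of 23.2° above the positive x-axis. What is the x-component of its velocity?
vₓ = v cos(θ) = 7.62 × cos(23.2°) = 7.0 m/s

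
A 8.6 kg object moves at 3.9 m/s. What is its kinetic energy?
KE = ½mv² = ½×8.6×3.9² = 65.403 J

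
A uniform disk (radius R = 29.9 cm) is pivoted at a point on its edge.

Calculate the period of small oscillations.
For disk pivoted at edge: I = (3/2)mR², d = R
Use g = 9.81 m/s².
I/m = (3/2)R² = 0.1341 m²; d = R = 0.299 m
T = 2π√((3/2)R²/(gR)) = 2π√(3R/(2g)) = 1.343 s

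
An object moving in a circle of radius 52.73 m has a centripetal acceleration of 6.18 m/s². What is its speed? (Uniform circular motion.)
v = √(a_c × r) = √(6.18 × 52.73) = 18.05 m/s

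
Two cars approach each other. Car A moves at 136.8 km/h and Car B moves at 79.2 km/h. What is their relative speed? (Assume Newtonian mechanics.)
v_rel = v_A + v_B = 136.8 + 79.2 = 216.0 km/h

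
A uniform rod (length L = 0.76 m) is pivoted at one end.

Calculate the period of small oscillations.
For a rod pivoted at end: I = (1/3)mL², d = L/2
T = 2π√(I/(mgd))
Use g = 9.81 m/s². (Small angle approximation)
I/m = (1/3)L² = 0.1925 m²; d = L/2 = 0.38 m
T = 2π√(I/(mgd)) = 2π√(0.1925/(9.81×0.38)) = 1.428 s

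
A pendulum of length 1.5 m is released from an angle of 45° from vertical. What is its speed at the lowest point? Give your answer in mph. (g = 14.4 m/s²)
h = L(1 − cosθ) = 1.5×(1 − cos45°) = 0.4393 m
v = √(2gh) = √(2×14.4×0.4393) = 3.557 m/s = 7.957 mph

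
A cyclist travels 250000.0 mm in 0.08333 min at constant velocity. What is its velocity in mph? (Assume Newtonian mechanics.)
v = d/t (with unit conversion) = 111.9 mph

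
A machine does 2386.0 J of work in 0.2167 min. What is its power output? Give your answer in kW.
P = W/t = 2386 J / 13 s = 183.5 W = 0.1835 kW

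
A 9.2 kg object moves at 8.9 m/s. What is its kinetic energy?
KE = ½mv² = ½×9.2×8.9² = 364.366 J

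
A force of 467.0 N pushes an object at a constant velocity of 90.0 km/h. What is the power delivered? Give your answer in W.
P = Fv = 467 N × 25 m/s = 1.168e+04 W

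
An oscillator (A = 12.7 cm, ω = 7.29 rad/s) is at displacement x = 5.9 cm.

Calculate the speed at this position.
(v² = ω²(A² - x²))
v = ω√(A² − x²) = 7.29×√(0.127² − 0.059²) = 0.8199 m/s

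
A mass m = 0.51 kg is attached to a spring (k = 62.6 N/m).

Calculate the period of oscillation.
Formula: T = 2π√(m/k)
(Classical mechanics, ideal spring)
T = 2π√(m/k) = 2π√(0.51/62.6) = 0.5671 s; f = 1/T = 1.763 Hz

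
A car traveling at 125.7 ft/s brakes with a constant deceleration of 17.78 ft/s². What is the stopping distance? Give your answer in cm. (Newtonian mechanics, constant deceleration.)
d = v₀² / (2a) (with unit conversion) = 13540.0 cm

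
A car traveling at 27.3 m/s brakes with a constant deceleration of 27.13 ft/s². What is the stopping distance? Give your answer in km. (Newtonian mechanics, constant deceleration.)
d = v₀² / (2a) (with unit conversion) = 0.04506 km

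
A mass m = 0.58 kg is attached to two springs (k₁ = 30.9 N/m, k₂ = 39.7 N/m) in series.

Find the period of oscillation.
k_eq = k₁k₂/(k₁+k₂) = 17.38 N/m
T = 2π√(m/k_eq) = 2π√(0.58/17.38) = 1.148 s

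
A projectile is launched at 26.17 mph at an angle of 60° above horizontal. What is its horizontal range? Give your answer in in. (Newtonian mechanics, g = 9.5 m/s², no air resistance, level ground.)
R = v₀² sin(2θ) / g (with unit conversion) = 491.2 in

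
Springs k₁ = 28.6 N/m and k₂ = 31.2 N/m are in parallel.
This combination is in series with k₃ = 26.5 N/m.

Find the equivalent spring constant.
k₁₂ = k₁ + k₂ = 59.8 N/m (parallel)
1/k_eq = 1/k₁₂ + 1/k₃ → k_eq = 18.36 N/m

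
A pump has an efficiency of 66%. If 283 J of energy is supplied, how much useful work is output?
W_out = η × W_in = 0.66 × 283 = 186.78 J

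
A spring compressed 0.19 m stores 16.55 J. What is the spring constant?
PE = ½kx² → k = 2PE/x² = 2×16.55/0.19² = 916.9 N/m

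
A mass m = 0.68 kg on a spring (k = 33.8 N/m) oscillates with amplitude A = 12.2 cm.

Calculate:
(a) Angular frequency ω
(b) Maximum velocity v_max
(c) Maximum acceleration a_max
ω = √(k/m) = √(33.8/0.68) = 7.05 rad/s
v_max = ωA = 7.05×0.122 = 0.8601 m/s
a_max = ω²A = 7.05²×0.122 = 6.064 m/s²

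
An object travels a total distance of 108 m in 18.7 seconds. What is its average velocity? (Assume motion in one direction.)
v_avg = Δd / Δt = 108 / 18.7 = 5.78 m/s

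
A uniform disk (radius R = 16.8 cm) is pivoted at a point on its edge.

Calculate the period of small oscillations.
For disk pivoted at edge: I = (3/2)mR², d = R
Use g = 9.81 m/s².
I/m = (3/2)R² = 0.04234 m²; d = R = 0.168 m
T = 2π√((3/2)R²/(gR)) = 2π√(3R/(2g)) = 1.007 s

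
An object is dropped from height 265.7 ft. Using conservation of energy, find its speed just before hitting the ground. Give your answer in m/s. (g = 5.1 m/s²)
mgh = ½mv² → v = √(2gh) = √(2×5.1×80.99) = 28.74 m/s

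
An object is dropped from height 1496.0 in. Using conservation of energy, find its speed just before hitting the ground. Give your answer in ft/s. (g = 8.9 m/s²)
mgh = ½mv² → v = √(2gh) = √(2×8.9×38) = 26.01 m/s = 85.33 ft/s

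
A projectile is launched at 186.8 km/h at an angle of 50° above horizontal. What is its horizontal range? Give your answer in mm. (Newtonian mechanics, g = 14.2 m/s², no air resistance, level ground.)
R = v₀² sin(2θ) / g (with unit conversion) = 186700.0 mm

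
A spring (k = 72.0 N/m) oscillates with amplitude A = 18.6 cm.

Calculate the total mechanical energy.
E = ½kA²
E = ½kA² = ½×72.0×(0.186)² = 1.245 J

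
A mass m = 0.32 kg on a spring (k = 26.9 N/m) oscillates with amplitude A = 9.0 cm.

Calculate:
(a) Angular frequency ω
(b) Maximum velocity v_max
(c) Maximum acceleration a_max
ω = √(k/m) = √(26.9/0.32) = 9.169 rad/s
v_max = ωA = 9.169×0.09 = 0.8252 m/s
a_max = ω²A = 9.169²×0.09 = 7.566 m/s²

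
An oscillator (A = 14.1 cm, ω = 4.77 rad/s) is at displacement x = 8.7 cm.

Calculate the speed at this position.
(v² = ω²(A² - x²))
v = ω√(A² − x²) = 4.77×√(0.141² − 0.087²) = 0.5293 m/s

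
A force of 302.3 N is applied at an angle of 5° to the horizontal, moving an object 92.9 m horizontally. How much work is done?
W = Fd cosθ = 302.3×92.9×cos(5°) = 27977.0 J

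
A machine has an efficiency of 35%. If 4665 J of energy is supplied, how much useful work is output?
W_out = η × W_in = 0.35 × 4665 = 1632.8 J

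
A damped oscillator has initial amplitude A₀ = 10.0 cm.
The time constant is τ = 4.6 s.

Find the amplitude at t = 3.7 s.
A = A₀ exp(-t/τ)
A = A₀ exp(−t/τ) = 10.0×exp(−3.7/4.6) = 4.474 cm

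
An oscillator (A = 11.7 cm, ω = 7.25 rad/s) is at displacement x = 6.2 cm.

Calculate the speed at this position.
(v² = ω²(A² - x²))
v = ω√(A² − x²) = 7.25×√(0.117² − 0.062²) = 0.7194 m/s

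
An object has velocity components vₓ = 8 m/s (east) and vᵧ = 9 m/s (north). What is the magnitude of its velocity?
|v| = √(vₓ² + vᵧ²) = √(8² + 9²) = √(145) = 12.04 m/s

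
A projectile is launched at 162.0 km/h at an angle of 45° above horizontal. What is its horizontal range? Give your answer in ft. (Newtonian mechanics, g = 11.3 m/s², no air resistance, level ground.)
R = v₀² sin(2θ) / g (with unit conversion) = 587.9 ft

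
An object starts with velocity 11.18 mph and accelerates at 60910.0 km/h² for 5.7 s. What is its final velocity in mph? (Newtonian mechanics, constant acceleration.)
v = v₀ + at (with unit conversion) = 71.11 mph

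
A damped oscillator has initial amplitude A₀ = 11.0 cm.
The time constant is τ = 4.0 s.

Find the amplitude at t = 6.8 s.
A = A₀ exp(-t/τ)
A = A₀ exp(−t/τ) = 11.0×exp(−6.8/4.0) = 2.01 cm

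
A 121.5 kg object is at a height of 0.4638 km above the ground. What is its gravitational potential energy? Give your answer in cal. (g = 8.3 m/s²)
PE = mgh = 121.5 kg × 8.3 m/s² × 463.8 m = 4.677e+05 J = 111800.0 cal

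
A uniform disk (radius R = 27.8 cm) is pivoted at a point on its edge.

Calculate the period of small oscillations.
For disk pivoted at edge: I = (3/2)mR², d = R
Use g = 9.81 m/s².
I/m = (3/2)R² = 0.1159 m²; d = R = 0.278 m
T = 2π√((3/2)R²/(gR)) = 2π√(3R/(2g)) = 1.295 s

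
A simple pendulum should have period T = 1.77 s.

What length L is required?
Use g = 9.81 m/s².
T = 2π√(L/g) → L = g(T/2π)² = 9.81×(1.77/2π)² = 0.7785 m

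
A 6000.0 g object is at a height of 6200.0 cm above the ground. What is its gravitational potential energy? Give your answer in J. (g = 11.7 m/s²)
PE = mgh = 6 kg × 11.7 m/s² × 62 m = 4352 J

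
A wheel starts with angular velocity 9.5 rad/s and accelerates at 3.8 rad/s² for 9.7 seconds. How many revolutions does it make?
θ = ω₀t + ½αt² = 9.5×9.7 + ½×3.8×9.7² = 270.92 rad
Revolutions = θ/(2π) = 270.92/(2π) = 43.12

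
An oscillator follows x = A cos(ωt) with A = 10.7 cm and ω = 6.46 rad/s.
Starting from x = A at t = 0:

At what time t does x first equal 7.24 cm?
cos(ωt) = x/A = 7.24/10.7 = 0.6766
ωt = arccos(0.6766) = 0.8276 rad
t = 0.8276/6.46 = 0.1281 s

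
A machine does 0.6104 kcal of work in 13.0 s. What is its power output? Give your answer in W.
P = W/t = 2554 J / 13 s = 196.5 W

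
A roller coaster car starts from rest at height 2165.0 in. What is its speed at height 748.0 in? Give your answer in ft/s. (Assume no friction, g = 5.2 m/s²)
mgh₁ = ½mv₂² + mgh₂ → v₂ = √(2g(h₁−h₂)) = √(2×5.2×(54.99−19)) = 19.35 m/s = 63.48 ft/s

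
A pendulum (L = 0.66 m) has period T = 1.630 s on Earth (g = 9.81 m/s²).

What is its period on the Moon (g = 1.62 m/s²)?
T = 2π√(L/g), so T_moon/T_earth = √(g_earth/g_moon)
T_moon = 2π√(0.66/1.62) = 4.01 s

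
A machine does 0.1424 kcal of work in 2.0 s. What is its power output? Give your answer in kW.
P = W/t = 595.8 J / 2 s = 297.9 W = 0.2979 kW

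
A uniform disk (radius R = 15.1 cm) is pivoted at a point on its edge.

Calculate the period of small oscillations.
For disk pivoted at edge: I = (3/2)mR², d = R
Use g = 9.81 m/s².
I/m = (3/2)R² = 0.0342 m²; d = R = 0.151 m
T = 2π√((3/2)R²/(gR)) = 2π√(3R/(2g)) = 0.9547 s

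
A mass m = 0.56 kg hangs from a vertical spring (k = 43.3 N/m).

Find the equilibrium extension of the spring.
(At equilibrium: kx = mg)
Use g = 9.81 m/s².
x_eq = mg/k = 0.56×9.81/43.3 = 0.1269 m = 12.69 cm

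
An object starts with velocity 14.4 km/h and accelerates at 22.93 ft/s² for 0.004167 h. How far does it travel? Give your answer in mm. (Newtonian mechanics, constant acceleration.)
d = v₀t + ½at² (with unit conversion) = 846400.0 mm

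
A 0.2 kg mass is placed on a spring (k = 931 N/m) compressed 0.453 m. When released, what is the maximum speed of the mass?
½kx² = ½mv² → v = x√(k/m) = 0.453×√(931/0.2) = 30.91 m/s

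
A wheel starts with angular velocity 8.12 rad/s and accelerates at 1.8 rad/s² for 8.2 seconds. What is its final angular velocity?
ω = ω₀ + αt = 8.12 + 1.8 × 8.2 = 22.88 rad/s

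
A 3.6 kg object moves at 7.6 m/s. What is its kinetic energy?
KE = ½mv² = ½×3.6×7.6² = 103.968 J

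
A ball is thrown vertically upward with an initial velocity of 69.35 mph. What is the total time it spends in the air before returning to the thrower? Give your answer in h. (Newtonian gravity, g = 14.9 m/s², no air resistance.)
t_total = 2v₀/g (with unit conversion) = 0.001156 h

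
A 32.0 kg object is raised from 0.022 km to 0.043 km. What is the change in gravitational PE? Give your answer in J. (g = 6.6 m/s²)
ΔPE = mg(h₂ − h₁) = 32 kg × 6.6 m/s² × (43 − 22) m = 4435 J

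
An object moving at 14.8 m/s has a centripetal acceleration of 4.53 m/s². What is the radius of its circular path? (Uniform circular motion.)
r = v²/a_c = 14.8²/4.53 = 48.35 m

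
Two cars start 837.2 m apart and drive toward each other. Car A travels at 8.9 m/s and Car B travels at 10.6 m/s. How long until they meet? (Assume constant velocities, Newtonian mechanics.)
Combined speed: v_combined = 8.9 + 10.6 = 19.5 m/s
Time to meet: t = d/19.5 = 837.2/19.5 = 42.93 s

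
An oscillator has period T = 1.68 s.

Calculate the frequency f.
f = 1/T = 1/1.68 = 0.5952 Hz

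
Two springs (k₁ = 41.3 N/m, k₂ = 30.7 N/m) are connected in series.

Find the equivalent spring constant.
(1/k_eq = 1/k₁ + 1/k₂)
1/k_eq = 1/41.3 + 1/30.7 = 0.056786; k_eq = 17.61 N/m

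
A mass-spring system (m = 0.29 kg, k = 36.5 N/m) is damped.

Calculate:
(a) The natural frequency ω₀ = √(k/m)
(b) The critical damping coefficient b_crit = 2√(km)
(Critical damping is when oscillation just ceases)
ω₀ = √(k/m) = √(36.5/0.29) = 11.22 rad/s
b_crit = 2√(km) = 2√(36.5×0.29) = 6.507 kg/s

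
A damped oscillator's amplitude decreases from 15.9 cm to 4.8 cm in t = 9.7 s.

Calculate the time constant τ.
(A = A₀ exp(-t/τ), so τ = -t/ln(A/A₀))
A/A₀ = 4.8/15.9 = 0.3019; ln(A/A₀) = -1.198
τ = −t/ln(A/A₀) = −9.7/-1.198 = 8.099 s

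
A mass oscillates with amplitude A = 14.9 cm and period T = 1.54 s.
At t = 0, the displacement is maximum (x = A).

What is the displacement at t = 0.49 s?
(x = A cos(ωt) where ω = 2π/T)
ω = 2π/T = 2π/1.54 = 4.08 rad/s
x = A cos(ωt) = 14.9×cos(4.08×0.49) = -6.19 cm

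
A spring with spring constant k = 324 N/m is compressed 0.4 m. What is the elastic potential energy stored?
PE = ½kx² = ½×324×0.4² = 25.92 J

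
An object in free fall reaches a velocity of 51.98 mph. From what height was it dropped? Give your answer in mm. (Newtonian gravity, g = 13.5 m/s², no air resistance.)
h = v²/(2g) (with unit conversion) = 20000.0 mm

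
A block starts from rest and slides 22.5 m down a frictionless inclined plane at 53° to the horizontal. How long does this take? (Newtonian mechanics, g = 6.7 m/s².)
a = g sin(θ) = 6.7 × sin(53°) = 5.35 m/s²
t = √(2d/a) = √(2 × 22.5 / 5.35) = 2.9 s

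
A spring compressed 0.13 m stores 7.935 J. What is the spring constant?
PE = ½kx² → k = 2PE/x² = 2×7.935/0.13² = 939.1 N/m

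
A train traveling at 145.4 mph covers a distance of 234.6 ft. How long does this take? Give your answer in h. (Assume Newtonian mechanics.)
t = d/v (with unit conversion) = 0.0003056 h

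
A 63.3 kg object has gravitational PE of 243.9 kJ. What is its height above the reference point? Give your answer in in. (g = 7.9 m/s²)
PE = mgh → h = PE/(mg) = 2.439e+05 J / (63.3 kg × 7.9 m/s²) = 487.7 m = 19200.0 in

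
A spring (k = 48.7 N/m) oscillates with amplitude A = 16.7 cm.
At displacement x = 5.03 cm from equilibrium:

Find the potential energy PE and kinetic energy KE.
E_total = ½kA² = ½×48.7×(0.167)² = 0.6791 J
PE = ½kx² = ½×48.7×(0.0503)² = 0.06161 J
KE = E_total − PE = 0.6175 J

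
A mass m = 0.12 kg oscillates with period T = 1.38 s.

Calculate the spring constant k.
T = 2π√(m/k) → k = m(2π/T)² = 0.12×(2π/1.38)² = 2.488 N/m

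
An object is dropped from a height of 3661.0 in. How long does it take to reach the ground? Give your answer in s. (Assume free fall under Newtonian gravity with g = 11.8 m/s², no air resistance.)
t = √(2h/g) (with unit conversion) = 3.97 s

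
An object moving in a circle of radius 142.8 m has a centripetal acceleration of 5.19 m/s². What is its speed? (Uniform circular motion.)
v = √(a_c × r) = √(5.19 × 142.8) = 27.22 m/s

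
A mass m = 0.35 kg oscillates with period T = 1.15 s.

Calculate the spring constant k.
T = 2π√(m/k) → k = m(2π/T)² = 0.35×(2π/1.15)² = 10.45 N/m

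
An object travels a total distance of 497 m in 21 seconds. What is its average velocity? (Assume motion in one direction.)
v_avg = Δd / Δt = 497 / 21 = 23.67 m/s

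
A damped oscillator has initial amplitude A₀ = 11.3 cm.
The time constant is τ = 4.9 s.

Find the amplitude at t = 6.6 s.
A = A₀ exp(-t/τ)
A = A₀ exp(−t/τ) = 11.3×exp(−6.6/4.9) = 2.938 cm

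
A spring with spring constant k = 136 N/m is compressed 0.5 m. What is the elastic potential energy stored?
PE = ½kx² = ½×136×0.5² = 17.0 J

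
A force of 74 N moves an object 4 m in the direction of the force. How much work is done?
W = Fd = 74×4 = 296.0 J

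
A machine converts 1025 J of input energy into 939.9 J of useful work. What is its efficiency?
η = W_out/W_in = 939.9/1025 = 0.917 = 91.7%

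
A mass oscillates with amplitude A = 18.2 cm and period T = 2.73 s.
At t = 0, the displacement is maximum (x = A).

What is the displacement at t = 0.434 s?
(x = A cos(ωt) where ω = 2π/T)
ω = 2π/T = 2π/2.73 = 2.302 rad/s
x = A cos(ωt) = 18.2×cos(2.302×0.434) = 9.851 cm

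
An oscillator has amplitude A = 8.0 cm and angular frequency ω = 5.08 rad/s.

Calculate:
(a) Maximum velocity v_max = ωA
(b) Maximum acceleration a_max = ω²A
v_max = ωA = 5.08×0.08 = 0.4064 m/s
a_max = ω²A = 5.08²×0.08 = 2.065 m/s²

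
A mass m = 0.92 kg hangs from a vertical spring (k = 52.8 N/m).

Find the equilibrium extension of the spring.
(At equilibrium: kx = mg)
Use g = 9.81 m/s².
x_eq = mg/k = 0.92×9.81/52.8 = 0.1709 m = 17.09 cm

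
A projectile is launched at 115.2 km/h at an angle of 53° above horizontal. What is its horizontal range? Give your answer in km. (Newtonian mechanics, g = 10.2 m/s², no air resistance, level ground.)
R = v₀² sin(2θ) / g (with unit conversion) = 0.0965 km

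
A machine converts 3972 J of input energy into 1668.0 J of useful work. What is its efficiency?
η = W_out/W_in = 1668.0/3972 = 0.4199 = 41.99%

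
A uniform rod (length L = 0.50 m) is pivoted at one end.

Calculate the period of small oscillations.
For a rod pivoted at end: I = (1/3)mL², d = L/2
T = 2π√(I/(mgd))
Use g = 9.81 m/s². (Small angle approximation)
I/m = (1/3)L² = 0.08333 m²; d = L/2 = 0.25 m
T = 2π√(I/(mgd)) = 2π√(0.08333/(9.81×0.25)) = 1.158 s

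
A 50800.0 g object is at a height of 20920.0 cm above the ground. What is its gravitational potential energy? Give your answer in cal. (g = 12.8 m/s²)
PE = mgh = 50.8 kg × 12.8 m/s² × 209.2 m = 1.36e+05 J = 32510.0 cal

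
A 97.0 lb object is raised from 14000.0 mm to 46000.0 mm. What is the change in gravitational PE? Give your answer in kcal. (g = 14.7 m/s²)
ΔPE = mg(h₂ − h₁) = 44 kg × 14.7 m/s² × (46 − 14) m = 2.07e+04 J = 4.947 kcal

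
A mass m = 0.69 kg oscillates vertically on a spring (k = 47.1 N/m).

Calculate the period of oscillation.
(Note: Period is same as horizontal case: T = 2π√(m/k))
T = 2π√(m/k) = 2π√(0.69/47.1) = 0.7605 s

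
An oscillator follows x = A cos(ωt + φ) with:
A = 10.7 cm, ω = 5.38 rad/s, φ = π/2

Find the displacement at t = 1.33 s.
x = A cos(ωt + φ) = 10.7×cos(5.38×1.33 + π/2) = -8.194 cm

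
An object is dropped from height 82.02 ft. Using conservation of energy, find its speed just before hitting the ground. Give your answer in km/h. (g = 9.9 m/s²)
mgh = ½mv² → v = √(2gh) = √(2×9.9×25) = 22.25 m/s = 80.09 km/h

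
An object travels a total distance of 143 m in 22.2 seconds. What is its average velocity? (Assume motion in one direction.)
v_avg = Δd / Δt = 143 / 22.2 = 6.44 m/s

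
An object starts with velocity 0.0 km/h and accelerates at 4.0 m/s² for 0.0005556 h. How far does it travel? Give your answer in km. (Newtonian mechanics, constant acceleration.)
d = v₀t + ½at² (with unit conversion) = 0.008001 km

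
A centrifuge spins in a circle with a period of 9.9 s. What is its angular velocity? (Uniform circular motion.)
ω = 2π/T = 2π/9.9 = 0.6347 rad/s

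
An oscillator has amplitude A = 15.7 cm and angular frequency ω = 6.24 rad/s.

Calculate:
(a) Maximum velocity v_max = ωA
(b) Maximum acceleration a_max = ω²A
v_max = ωA = 6.24×0.157 = 0.9797 m/s
a_max = ω²A = 6.24²×0.157 = 6.113 m/s²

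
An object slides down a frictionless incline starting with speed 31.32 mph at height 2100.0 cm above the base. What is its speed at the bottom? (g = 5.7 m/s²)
½mv₀² + mgh = ½mv² → v = √(v₀² + 2gh) = √(14² + 2×5.7×21) = 20.87 m/s = 46.68 mph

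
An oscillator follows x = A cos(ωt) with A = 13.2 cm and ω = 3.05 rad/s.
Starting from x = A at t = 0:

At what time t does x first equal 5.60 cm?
cos(ωt) = x/A = 5.6/13.2 = 0.4242
ωt = arccos(0.4242) = 1.133 rad
t = 1.133/3.05 = 0.3714 s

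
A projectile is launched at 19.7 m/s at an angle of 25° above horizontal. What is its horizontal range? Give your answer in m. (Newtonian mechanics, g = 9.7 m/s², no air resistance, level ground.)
R = v₀² sin(2θ) / g = 30.65 m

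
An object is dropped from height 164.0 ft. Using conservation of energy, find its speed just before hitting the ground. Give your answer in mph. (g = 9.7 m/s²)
mgh = ½mv² → v = √(2gh) = √(2×9.7×49.99) = 31.14 m/s = 69.66 mph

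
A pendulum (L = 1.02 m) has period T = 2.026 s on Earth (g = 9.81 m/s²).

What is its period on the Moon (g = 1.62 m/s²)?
T = 2π√(L/g), so T_moon/T_earth = √(g_earth/g_moon)
T_moon = 2π√(1.02/1.62) = 4.986 s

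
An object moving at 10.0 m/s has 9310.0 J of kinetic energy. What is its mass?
KE = ½mv² → m = 2KE/v² = 2×9310.0/10.0² = 186.2 kg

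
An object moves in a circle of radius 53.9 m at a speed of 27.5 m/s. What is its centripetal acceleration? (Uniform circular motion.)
a_c = v²/r = 27.5²/53.9 = 756.25/53.9 = 14.03 m/s²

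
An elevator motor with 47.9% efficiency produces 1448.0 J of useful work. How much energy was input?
W_in = W_out/η = 1448.0/0.479 = 3023.0 J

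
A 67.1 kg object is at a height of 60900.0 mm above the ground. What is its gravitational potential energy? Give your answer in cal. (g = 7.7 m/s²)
PE = mgh = 67.1 kg × 7.7 m/s² × 60.9 m = 3.147e+04 J = 7520.0 cal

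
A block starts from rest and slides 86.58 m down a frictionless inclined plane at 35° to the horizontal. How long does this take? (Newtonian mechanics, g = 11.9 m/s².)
a = g sin(θ) = 11.9 × sin(35°) = 6.83 m/s²
t = √(2d/a) = √(2 × 86.58 / 6.83) = 5.04 s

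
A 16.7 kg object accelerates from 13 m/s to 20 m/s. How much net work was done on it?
W_net = ΔKE = ½m(v₂² − v₁²) = ½×16.7×(20² − 13²) = 1928.85 J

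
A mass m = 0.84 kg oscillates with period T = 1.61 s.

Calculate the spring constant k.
T = 2π√(m/k) → k = m(2π/T)² = 0.84×(2π/1.61)² = 12.79 N/m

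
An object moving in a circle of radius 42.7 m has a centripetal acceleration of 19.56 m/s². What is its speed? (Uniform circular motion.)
v = √(a_c × r) = √(19.56 × 42.7) = 28.9 m/s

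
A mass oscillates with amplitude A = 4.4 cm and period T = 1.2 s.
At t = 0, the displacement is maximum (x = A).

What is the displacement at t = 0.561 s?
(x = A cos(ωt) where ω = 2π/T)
ω = 2π/T = 2π/1.2 = 5.236 rad/s
x = A cos(ωt) = 4.4×cos(5.236×0.561) = -4.309 cm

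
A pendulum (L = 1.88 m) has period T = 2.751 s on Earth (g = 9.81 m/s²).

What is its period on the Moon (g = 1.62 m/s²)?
T = 2π√(L/g), so T_moon/T_earth = √(g_earth/g_moon)
T_moon = 2π√(1.88/1.62) = 6.769 s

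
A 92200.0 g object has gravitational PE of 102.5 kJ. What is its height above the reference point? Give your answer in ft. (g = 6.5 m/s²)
PE = mgh → h = PE/(mg) = 1.025e+05 J / (92.2 kg × 6.5 m/s²) = 171 m = 561.1 ft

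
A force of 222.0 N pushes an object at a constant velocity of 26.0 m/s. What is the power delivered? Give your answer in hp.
P = Fv = 222 N × 26 m/s = 5772 W = 7.74 hp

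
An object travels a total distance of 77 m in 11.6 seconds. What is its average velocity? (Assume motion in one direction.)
v_avg = Δd / Δt = 77 / 11.6 = 6.64 m/s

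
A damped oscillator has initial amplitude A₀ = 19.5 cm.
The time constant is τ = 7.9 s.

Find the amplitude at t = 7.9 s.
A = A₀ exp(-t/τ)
A = A₀ exp(−t/τ) = 19.5×exp(−7.9/7.9) = 7.174 cm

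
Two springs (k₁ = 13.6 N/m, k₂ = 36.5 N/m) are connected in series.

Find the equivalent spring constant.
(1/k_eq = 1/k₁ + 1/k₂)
1/k_eq = 1/13.6 + 1/36.5 = 0.10093; k_eq = 9.908 N/m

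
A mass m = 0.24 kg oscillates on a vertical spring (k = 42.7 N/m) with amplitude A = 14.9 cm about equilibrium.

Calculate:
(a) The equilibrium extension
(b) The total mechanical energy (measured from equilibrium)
x_eq = mg/k = 0.24×9.81/42.7 = 0.05514 m = 5.514 cm
E = ½kA² = ½×42.7×(0.149)² = 0.474 J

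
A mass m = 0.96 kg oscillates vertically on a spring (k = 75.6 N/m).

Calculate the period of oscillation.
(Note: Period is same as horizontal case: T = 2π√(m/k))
T = 2π√(m/k) = 2π√(0.96/75.6) = 0.708 s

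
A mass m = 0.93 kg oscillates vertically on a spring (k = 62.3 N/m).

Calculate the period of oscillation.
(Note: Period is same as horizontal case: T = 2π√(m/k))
T = 2π√(m/k) = 2π√(0.93/62.3) = 0.7677 s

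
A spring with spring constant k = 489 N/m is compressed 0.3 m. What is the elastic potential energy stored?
PE = ½kx² = ½×489×0.3² = 22.0 J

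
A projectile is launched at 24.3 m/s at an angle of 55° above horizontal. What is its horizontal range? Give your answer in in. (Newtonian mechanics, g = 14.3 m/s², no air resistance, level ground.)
R = v₀² sin(2θ) / g (with unit conversion) = 1528.0 in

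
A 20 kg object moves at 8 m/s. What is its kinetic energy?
KE = ½mv² = ½×20×8² = 640.0 J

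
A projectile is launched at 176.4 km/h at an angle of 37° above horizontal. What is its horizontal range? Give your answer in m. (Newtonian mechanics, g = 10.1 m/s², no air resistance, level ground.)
R = v₀² sin(2θ) / g (with unit conversion) = 228.5 m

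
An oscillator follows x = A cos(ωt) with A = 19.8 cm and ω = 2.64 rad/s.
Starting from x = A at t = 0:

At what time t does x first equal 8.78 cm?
cos(ωt) = x/A = 8.78/19.8 = 0.4434
ωt = arccos(0.4434) = 1.111 rad
t = 1.111/2.64 = 0.421 s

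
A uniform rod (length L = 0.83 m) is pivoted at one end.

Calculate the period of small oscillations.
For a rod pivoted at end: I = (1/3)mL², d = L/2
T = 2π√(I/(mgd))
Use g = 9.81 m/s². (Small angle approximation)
I/m = (1/3)L² = 0.2296 m²; d = L/2 = 0.415 m
T = 2π√(I/(mgd)) = 2π√(0.2296/(9.81×0.415)) = 1.492 s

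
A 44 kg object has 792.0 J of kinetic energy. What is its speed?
KE = ½mv² → v = √(2KE/m) = √(2×792.0/44) = 6.0 m/s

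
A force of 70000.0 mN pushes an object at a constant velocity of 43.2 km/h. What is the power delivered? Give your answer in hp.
P = Fv = 70 N × 12 m/s = 840 W = 1.126 hp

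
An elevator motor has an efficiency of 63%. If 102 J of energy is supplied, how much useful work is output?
W_out = η × W_in = 0.63 × 102 = 64.26 J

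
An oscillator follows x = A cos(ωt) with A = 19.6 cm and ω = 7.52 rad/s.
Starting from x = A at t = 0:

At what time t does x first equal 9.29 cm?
cos(ωt) = x/A = 9.29/19.6 = 0.474
ωt = arccos(0.474) = 1.077 rad
t = 1.077/7.52 = 0.1432 s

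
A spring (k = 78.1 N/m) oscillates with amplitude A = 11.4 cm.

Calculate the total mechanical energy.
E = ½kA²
E = ½kA² = ½×78.1×(0.114)² = 0.5075 J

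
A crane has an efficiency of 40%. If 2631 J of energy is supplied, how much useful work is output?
W_out = η × W_in = 0.4 × 2631 = 1052.4 J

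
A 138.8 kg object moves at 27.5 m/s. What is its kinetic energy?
KE = ½mv² = ½×138.8×27.5² = 52483.75 J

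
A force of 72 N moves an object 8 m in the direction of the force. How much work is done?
W = Fd = 72×8 = 576.0 J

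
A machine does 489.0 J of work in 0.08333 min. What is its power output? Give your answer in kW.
P = W/t = 489 J / 5 s = 97.8 W = 0.0978 kW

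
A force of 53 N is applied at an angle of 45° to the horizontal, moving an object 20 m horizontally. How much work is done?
W = Fd cosθ = 53×20×cos(45°) = 749.53 J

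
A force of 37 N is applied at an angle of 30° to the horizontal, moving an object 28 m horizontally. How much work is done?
W = Fd cosθ = 37×28×cos(30°) = 897.2 J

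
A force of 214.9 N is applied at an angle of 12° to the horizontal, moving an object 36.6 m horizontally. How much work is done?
W = Fd cosθ = 214.9×36.6×cos(12°) = 7693.5 J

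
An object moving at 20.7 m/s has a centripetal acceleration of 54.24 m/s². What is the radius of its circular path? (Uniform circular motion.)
r = v²/a_c = 20.7²/54.24 = 7.9 m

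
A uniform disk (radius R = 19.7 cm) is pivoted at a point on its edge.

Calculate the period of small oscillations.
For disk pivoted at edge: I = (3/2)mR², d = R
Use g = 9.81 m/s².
I/m = (3/2)R² = 0.05821 m²; d = R = 0.197 m
T = 2π√((3/2)R²/(gR)) = 2π√(3R/(2g)) = 1.09 s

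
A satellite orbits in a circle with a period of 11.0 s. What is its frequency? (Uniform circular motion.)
f = 1/T = 1/11.0 = 0.0909 Hz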